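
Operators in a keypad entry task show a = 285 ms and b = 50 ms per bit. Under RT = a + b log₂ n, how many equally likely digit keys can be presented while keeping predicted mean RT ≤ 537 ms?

32

Information budget: (537 − 285)/50 = 5.0400 bits, so n ≤ 2^5.0400 = 32.900 → at most 32.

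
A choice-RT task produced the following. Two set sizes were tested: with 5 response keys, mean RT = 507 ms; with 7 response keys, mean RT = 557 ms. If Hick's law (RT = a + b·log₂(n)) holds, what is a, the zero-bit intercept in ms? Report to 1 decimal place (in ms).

267.8 ms

The slope on a log₂ axis is (557 − 507) / (2.8074 − 2.3219) = 103.002 ms/bit.
a = RT₁ − b·log₂ n₁ = 507 − 103.002 × 2.3219 = 267.836 ms.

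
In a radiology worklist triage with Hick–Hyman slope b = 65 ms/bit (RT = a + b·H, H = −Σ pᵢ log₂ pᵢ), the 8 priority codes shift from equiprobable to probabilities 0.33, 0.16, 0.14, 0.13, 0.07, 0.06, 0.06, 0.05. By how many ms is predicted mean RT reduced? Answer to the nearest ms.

Equiprobable entropy H₀ = log₂ 8 = 3.0000 bits.
Skewed entropy H = −Σ pᵢ log₂ pᵢ = 2.7023 bits.
ΔRT = b·(H₀ − H) = 65 × 0.2977 = 19.35 ms.

19 ms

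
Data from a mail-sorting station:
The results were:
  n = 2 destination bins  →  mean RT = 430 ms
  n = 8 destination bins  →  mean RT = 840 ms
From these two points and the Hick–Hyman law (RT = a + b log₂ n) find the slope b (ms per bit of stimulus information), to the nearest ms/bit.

205 ms/bit

The slope on a log₂ axis is (840 − 430) / (3 − 1) = 205 ms/bit.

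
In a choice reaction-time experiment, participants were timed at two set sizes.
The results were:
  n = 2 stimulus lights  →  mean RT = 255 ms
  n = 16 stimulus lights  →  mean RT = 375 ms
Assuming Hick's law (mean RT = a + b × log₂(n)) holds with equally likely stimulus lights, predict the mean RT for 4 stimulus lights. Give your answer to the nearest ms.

295 ms

RT is linear in log₂ n, so two points fix the line:
  b = (375 − 255) / (log₂ 16 − log₂ 2) = 120 / (4 − 1) = 40 ms/bit
  a = 255 − 40 × 1 = 215 ms
Then RT(4) = 215 + 40 × log₂ 4 = 215 + 40 × 2 ≈ 295.000 ms.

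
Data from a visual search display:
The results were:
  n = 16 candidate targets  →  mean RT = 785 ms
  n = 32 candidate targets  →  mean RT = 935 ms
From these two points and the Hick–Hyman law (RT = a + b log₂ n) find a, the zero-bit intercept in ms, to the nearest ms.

185 ms

Slope: b = (935 − 785) / (log₂ 32 − log₂ 16) = 150/1.0000 = 150 ms/bit.
Intercept: a = 785 − 150·log₂(16) = 185.000 ms.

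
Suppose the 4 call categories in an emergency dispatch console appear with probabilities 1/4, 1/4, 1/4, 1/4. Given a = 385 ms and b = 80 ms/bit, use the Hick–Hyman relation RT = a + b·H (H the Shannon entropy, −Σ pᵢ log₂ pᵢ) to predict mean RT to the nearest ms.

545 ms

H = −Σ pᵢ log₂ pᵢ = 0.25·2 + 0.25·2 + 0.25·2 + 0.25·2 = 2.000 bits.
RT = 385 + 80 × 2.000 = 545.00 ms.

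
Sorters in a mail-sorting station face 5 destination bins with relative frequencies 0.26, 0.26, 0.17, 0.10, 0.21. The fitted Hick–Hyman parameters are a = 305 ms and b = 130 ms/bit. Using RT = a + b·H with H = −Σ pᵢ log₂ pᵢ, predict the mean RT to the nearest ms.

598 ms

H = 0.26·log₂(1/0.26) + 0.26·log₂(1/0.26) + 0.17·log₂(1/0.17) + 0.10·log₂(1/0.10) + 0.21·log₂(1/0.21) = 2.2502 bits.
RT = 305 + 130 × 2.2502 = 597.52 ms.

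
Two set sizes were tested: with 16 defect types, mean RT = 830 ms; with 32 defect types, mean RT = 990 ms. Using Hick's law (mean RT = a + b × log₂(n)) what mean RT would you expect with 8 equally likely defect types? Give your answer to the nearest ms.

670 ms

RT is linear in log₂ n, so two points fix the line:
  b = (990 − 830) / (log₂ 32 − log₂ 16) = 160 / (5 − 4) = 160 ms/bit
  a = 830 − 160 × 4 = 190 ms
Then RT(8) = 190 + 160 × log₂ 8 = 190 + 160 × 3 ≈ 670.000 ms.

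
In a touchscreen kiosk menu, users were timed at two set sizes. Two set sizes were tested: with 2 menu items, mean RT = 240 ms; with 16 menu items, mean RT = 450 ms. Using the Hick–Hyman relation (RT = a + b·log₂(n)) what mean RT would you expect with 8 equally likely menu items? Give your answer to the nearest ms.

380 ms

Solve the two-equation system in a and b:
  b = (450 − 240) / (log₂ 16 − log₂ 2) = 210 / (4 − 1) = 70 ms/bit
  a = 240 − 70 × 1 = 170 ms
Then RT(8) = 170 + 70 × log₂ 8 = 170 + 70 × 3 ≈ 380.000 ms.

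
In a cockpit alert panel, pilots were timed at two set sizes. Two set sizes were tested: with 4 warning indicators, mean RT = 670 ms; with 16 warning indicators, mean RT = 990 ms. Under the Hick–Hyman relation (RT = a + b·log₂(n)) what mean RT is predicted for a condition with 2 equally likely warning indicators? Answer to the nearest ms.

Solve the two-equation system in a and b:
  b = (990 − 670) / (log₂ 16 − log₂ 4) = 320 / (4 − 2) = 160 ms/bit
  a = 670 − 160 × 2 = 350 ms
Then RT(2) = 350 + 160 × log₂ 2 = 350 + 160 × 1 ≈ 510.000 ms.

510 ms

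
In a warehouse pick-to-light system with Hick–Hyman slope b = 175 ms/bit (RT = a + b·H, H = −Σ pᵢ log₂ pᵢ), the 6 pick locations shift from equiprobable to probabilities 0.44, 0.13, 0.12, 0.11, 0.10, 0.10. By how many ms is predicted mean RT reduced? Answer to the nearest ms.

The RT saving is b·ΔH. Equiprobable H₀ = log₂(6) = 2.5850 bits; with the given probabilities H = 2.2855 bits.
b·(H₀ − H) = 175 × (2.5850 − 2.2855) = 52.40 ms.

52 ms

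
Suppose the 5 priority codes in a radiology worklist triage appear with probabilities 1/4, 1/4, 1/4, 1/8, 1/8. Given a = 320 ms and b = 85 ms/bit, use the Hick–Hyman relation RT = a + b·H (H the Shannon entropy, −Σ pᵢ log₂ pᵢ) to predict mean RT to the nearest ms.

Each term −pᵢ log₂ pᵢ: 0.25·2 + 0.25·2 + 0.25·2 + 0.125·3 + 0.125·3; summed, H = 2.250 bits.
Mean RT = a + bH = 320 + 85·2.250 = 511.25 ms.

511 ms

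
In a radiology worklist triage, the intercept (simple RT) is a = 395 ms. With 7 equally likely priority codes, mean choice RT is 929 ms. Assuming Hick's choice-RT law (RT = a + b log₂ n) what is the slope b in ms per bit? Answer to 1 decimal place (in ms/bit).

190.2 ms/bit

log₂(7) = 2.8074 bits.
b = (RT − a)/log₂ n = (929 − 395) / 2.8074 = 190.215 ms/bit.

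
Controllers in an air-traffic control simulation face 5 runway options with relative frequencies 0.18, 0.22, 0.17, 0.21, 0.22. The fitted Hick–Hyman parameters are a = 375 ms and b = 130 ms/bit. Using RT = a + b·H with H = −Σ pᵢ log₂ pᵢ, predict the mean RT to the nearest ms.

676 ms

Entropy contributions −pᵢ log₂ pᵢ: 0.4453, 0.4806, 0.4346, 0.4728, 0.4806; sum H = 2.3139 bits.
RT = a + bH = 375 + 130·2.3139 = 675.80 ms.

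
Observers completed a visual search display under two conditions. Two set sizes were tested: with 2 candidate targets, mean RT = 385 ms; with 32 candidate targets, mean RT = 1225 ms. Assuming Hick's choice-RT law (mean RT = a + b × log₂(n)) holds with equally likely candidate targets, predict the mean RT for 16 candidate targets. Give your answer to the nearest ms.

Solve the two-equation system in a and b:
  b = (1225 − 385) / (log₂ 32 − log₂ 2) = 840 / (5 − 1) = 210 ms/bit
  a = 385 − 210 × 1 = 175 ms
Then RT(16) = 175 + 210 × log₂ 16 = 175 + 210 × 4 ≈ 1015.000 ms.

1015 ms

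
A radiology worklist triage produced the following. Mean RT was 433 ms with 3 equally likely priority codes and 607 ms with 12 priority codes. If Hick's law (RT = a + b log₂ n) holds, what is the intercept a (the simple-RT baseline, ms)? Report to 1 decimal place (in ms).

295.1 ms

b = (RT₂ − RT₁)/(log₂ n₂ − log₂ n₁) = (607 − 433)/(3.5850 − 1.5850) = 87.000 ms/bit.
Intercept: a = 433 − 87.000·log₂(3) = 295.108 ms.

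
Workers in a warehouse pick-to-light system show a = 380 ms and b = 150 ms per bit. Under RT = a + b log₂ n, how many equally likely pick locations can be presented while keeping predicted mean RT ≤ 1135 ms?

Set 380 + 150·log₂ n ≤ 1135 → log₂ n ≤ (1135 − 380)/150 = 5.0333.
So n ≤ 2^5.0333 = 32.748; the largest integer n is 32.

32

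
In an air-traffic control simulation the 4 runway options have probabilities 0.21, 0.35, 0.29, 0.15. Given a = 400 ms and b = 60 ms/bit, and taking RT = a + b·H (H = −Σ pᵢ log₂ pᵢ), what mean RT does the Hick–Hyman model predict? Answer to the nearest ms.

H = 0.21·log₂(1/0.21) + 0.35·log₂(1/0.35) + 0.29·log₂(1/0.29) + 0.15·log₂(1/0.15) = 1.9314 bits.
RT = 400 + 60 × 1.9314 = 515.88 ms.

516 ms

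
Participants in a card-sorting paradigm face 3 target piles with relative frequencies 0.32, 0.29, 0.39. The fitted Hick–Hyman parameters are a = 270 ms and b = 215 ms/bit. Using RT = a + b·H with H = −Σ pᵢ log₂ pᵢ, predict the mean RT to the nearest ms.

608 ms

H = 0.32·log₂(1/0.32) + 0.29·log₂(1/0.29) + 0.39·log₂(1/0.39) = 1.5737 bits.
RT = 270 + 215 × 1.5737 = 608.35 ms.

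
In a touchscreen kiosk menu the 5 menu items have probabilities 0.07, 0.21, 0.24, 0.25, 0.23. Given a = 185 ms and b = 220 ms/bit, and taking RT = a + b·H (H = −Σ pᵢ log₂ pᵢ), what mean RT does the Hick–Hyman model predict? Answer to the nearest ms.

H = 0.07·log₂(1/0.07) + 0.21·log₂(1/0.21) + 0.24·log₂(1/0.24) + 0.25·log₂(1/0.25) + 0.23·log₂(1/0.23) = 2.2232 bits.
RT = 185 + 220 × 2.2232 = 674.10 ms.

674 ms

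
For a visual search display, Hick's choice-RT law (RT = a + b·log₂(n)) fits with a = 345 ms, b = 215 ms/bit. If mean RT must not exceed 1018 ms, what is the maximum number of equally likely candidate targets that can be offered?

215·log₂ n ≤ 1018 − 345 = 673, giving log₂ n ≤ 3.1302 and n ≤ 8.756. The largest whole number is 8.

8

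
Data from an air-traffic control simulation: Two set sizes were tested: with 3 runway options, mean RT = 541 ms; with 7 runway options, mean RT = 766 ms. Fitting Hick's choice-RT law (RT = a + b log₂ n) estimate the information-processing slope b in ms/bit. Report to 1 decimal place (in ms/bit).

184.1 ms/bit

Slope: b = (766 − 541) / (log₂ 7 − log₂ 3) = 225/1.2224 = 184.065 ms/bit.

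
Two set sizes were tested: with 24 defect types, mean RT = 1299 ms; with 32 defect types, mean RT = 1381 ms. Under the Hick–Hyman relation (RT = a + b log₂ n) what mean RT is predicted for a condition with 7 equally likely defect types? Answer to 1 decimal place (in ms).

947.8 ms

Fit slope and intercept:
  b = (1381 − 1299) / (log₂ 32 − log₂ 24) = 82 / (5 − 4.5850) = 197.573 ms/bit
  a = 1299 − 197.573 × 4.5850 = 393.137 ms
Then RT(7) = 393.137 + 197.573 × log₂ 7 = 393.137 + 197.573 × 2.8074 ≈ 947.794 ms.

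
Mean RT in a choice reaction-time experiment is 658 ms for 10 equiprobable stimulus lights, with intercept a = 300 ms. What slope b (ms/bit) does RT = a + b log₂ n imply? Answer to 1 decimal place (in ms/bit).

b = (658 − 300) / log₂(10) = 358 / 3.3219 = 107.769 ms/bit.

107.8 ms/bit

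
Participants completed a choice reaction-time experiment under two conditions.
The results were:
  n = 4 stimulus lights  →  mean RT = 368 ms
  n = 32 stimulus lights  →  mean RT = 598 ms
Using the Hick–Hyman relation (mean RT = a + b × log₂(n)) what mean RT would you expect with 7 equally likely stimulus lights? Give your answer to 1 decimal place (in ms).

429.9 ms

Fit slope and intercept:
  b = (598 − 368) / (log₂ 32 − log₂ 4) = 230 / (5 − 2) = 76.667 ms/bit
  a = 368 − 76.667 × 2 = 214.667 ms
Then RT(7) = 214.667 + 76.667 × log₂ 7 = 214.667 + 76.667 × 2.8074 ≈ 429.897 ms.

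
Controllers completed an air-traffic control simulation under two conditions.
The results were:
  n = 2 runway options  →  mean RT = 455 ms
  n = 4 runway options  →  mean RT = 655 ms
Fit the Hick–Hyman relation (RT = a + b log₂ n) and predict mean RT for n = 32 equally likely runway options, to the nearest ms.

Fit slope and intercept:
  b = (655 − 455) / (log₂ 4 − log₂ 2) = 200 / (2 − 1) = 200 ms/bit
  a = 455 − 200 × 1 = 255 ms
Then RT(32) = 255 + 200 × log₂ 32 = 255 + 200 × 5 ≈ 1255.000 ms.

1255 ms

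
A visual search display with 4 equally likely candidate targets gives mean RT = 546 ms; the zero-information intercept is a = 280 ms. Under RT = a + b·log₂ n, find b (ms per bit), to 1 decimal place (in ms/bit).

b = (546 − 280) / log₂(4) = 266 / 2 = 133.000 ms/bit.

133.0 ms/bit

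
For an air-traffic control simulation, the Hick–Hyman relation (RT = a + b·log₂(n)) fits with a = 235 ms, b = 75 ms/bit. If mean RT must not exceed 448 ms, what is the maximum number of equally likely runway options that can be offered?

Set 235 + 75·log₂ n ≤ 448 → log₂ n ≤ (448 − 235)/75 = 2.8400.
So n ≤ 2^2.8400 = 7.160; the largest integer n is 7.

7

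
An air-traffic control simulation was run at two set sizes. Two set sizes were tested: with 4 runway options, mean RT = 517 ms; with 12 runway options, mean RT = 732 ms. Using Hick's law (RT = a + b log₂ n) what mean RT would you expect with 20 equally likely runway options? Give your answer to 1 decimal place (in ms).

RT is linear in log₂ n, so two points fix the line:
  b = (732 − 517) / (log₂ 12 − log₂ 4) = 215 / (3.5850 − 2) = 135.650 ms/bit
  a = 517 − 135.650 × 2 = 245.700 ms
Then RT(20) = 245.700 + 135.650 × log₂ 20 = 245.700 + 135.650 × 4.3219 ≈ 831.969 ms.

832.0 ms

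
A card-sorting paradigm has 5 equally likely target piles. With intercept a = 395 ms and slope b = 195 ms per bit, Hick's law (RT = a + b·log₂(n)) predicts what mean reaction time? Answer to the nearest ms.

848 ms

log₂(5) = 2.3219 bits, so RT = 395 + 195 × 2.3219 ≈ 847.776 ms.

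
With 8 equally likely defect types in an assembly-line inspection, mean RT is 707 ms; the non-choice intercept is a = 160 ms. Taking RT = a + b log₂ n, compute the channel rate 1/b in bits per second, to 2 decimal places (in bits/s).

b = (707 − 160)/log₂ 8 = 547/3 = 182.333 ms per bit = 0.18233 s/bit; the reciprocal is 5.484 bits/s.

5.48 bits/s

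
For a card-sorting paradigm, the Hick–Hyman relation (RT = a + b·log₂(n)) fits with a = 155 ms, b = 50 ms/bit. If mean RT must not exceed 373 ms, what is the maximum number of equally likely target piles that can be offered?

20

Set 155 + 50·log₂ n ≤ 373 → log₂ n ≤ (373 − 155)/50 = 4.3600.
So n ≤ 2^4.3600 = 20.535; the largest integer n is 20.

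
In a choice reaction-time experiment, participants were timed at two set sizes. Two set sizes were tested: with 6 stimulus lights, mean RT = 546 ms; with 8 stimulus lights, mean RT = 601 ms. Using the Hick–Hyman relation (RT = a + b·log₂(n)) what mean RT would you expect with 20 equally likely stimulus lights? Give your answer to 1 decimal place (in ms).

776.2 ms

With log₂ n on the abscissa the relation is linear; from the two conditions:
  b = (601 − 546) / (log₂ 8 − log₂ 6) = 55 / (3 − 2.5850) = 132.518 ms/bit
  a = 546 − 132.518 × 2.5850 = 203.446 ms
Then RT(20) = 203.446 + 132.518 × log₂ 20 = 203.446 + 132.518 × 4.3219 ≈ 776.179 ms.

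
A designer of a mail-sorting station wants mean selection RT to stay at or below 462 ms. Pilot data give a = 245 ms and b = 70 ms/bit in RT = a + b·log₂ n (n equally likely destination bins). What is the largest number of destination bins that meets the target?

Information budget: (462 − 245)/70 = 3.1000 bits, so n ≤ 2^3.1000 = 8.574 → at most 8.

8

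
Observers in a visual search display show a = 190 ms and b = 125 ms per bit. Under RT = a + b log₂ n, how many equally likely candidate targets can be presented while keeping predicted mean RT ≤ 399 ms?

3

Information budget: (399 − 190)/125 = 1.6720 bits, so n ≤ 2^1.6720 = 3.187 → at most 3.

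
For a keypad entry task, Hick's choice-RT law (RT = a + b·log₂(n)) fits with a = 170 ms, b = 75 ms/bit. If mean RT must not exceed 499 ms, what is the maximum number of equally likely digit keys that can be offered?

20

Information budget: (499 − 170)/75 = 4.3867 bits, so n ≤ 2^4.3867 = 20.918 → at most 20.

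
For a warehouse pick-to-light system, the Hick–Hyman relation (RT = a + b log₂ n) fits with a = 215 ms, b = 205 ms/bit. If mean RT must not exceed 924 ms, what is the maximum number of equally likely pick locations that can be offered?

10

Set 215 + 205·log₂ n ≤ 924 → log₂ n ≤ (924 − 215)/205 = 3.4585.
So n ≤ 2^3.4585 = 10.993; the largest integer n is 10.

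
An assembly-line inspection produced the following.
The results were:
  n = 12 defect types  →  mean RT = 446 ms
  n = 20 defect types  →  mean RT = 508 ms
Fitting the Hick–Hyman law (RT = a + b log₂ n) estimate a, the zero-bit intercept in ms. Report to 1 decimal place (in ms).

144.4 ms

b = (RT₂ − RT₁)/(log₂ n₂ − log₂ n₁) = (508 − 446)/(4.3219 − 3.5850) = 84.129 ms/bit.
a = RT₁ − b·log₂ n₁ = 446 − 84.129 × 3.5850 = 144.402 ms.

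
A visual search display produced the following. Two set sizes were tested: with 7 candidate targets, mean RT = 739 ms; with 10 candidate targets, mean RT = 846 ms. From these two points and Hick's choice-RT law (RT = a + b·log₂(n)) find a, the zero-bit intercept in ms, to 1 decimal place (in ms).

155.2 ms

Slope: b = (846 − 739) / (log₂ 10 − log₂ 7) = 107/0.5146 = 207.939 ms/bit.
Intercept: a = 739 − 207.939·log₂(7) = 155.241 ms.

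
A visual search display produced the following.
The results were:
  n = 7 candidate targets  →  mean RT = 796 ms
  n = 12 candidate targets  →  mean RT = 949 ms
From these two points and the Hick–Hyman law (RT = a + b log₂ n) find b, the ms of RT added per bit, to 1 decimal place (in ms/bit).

196.8 ms/bit

Slope: b = (949 − 796) / (log₂ 12 − log₂ 7) = 153/0.7776 = 196.757 ms/bit.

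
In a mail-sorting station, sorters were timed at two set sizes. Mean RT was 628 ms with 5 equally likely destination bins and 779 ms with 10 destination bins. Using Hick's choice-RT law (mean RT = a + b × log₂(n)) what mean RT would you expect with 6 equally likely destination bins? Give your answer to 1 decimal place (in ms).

RT is linear in log₂ n, so two points fix the line:
  b = (779 − 628) / (log₂ 10 − log₂ 5) = 151 / (3.3219 − 2.3219) = 151.000 ms/bit
  a = 628 − 151.000 × 2.3219 = 277.389 ms
Then RT(6) = 277.389 + 151.000 × log₂ 6 = 277.389 + 151.000 × 2.5850 ≈ 667.718 ms.

667.7 ms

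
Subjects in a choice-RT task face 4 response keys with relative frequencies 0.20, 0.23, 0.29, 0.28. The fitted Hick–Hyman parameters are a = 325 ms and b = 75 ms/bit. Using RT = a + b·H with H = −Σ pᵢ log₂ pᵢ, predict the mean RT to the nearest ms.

Entropy contributions −pᵢ log₂ pᵢ: 0.4644, 0.4877, 0.5179, 0.5142; sum H = 1.9842 bits.
RT = a + bH = 325 + 75·1.9842 = 473.81 ms.

474 ms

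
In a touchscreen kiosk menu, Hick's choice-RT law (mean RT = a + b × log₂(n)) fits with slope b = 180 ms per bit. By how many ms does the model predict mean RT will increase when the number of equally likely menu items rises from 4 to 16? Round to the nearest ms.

Only the slope matters, since a is common to both: ΔRT = b·log₂(n₂/n₁).
log₂(16) − log₂(4) = log₂(16/4) = log₂(4) = 2.
ΔRT = 180 × 2.0000 = 360.000 ms.

360 ms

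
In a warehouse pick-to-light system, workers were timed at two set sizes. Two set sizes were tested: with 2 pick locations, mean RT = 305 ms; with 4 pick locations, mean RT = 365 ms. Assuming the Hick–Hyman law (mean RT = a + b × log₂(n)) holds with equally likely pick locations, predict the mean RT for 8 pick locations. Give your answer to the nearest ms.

Solve the two-equation system in a and b:
  b = (365 − 305) / (log₂ 4 − log₂ 2) = 60 / (2 − 1) = 60 ms/bit
  a = 305 − 60 × 1 = 245 ms
Then RT(8) = 245 + 60 × log₂ 8 = 245 + 60 × 3 ≈ 425.000 ms.

425 ms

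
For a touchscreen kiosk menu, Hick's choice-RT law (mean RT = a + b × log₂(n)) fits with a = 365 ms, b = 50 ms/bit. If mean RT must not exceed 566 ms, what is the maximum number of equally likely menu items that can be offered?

16

Set 365 + 50·log₂ n ≤ 566 → log₂ n ≤ (566 − 365)/50 = 4.0200.
So n ≤ 2^4.0200 = 16.223; the largest integer n is 16.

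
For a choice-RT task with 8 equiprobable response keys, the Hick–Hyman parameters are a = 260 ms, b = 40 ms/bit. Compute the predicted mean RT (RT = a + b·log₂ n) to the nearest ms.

380 ms

log₂(8) = 3 bits, so RT = 260 + 40 × 3 ≈ 380.000 ms.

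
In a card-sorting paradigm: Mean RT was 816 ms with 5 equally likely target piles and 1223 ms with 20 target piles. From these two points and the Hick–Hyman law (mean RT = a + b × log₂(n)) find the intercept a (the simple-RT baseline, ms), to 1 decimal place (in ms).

Slope: b = (1223 − 816) / (log₂ 20 − log₂ 5) = 407/2.0000 = 203.500 ms/bit.
a = RT₁ − b·log₂ n₁ = 816 − 203.500 × 2.3219 = 343.488 ms.

343.5 ms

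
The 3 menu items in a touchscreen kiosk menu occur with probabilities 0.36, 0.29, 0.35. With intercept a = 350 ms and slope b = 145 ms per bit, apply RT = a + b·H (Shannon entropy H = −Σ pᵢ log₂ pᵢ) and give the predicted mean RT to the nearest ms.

H = 0.36·log₂(1/0.36) + 0.29·log₂(1/0.29) + 0.35·log₂(1/0.35) = 1.5786 bits.
RT = 350 + 145 × 1.5786 = 578.90 ms.

579 ms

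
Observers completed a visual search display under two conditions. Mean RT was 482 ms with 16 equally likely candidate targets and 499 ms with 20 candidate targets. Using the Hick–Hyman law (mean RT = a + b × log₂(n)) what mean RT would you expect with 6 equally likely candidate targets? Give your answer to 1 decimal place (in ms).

RT is linear in log₂ n, so two points fix the line:
  b = (499 − 482) / (log₂ 20 − log₂ 16) = 17 / (4.3219 − 4) = 52.807 ms/bit
  a = 482 − 52.807 × 4 = 270.773 ms
Then RT(6) = 270.773 + 52.807 × log₂ 6 = 270.773 + 52.807 × 2.5850 ≈ 407.276 ms.

407.3 ms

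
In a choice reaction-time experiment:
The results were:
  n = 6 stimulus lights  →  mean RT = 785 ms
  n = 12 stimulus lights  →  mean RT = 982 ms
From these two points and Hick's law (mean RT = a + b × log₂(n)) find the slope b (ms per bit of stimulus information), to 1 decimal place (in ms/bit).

b = (RT₂ − RT₁)/(log₂ n₂ − log₂ n₁) = (982 − 785)/(3.5850 − 2.5850) = 197.000 ms/bit.

197.0 ms/bit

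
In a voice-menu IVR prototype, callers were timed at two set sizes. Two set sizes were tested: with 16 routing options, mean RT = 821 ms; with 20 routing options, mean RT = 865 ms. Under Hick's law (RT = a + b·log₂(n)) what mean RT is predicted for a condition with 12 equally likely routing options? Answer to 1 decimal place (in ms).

764.3 ms

Fit slope and intercept:
  b = (865 − 821) / (log₂ 20 − log₂ 16) = 44 / (4.3219 − 4) = 136.676 ms/bit
  a = 821 − 136.676 × 4 = 274.294 ms
Then RT(12) = 274.294 + 136.676 × log₂ 12 = 274.294 + 136.676 × 3.5850 ≈ 764.274 ms.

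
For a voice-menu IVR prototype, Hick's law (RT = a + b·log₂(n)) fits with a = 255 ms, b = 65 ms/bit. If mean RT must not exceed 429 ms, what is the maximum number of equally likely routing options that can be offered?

Information budget: (429 − 255)/65 = 2.6769 bits, so n ≤ 2^2.6769 = 6.395 → at most 6.

6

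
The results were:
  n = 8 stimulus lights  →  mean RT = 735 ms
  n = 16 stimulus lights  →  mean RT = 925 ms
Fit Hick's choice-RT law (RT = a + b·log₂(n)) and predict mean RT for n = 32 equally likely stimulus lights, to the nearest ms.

1115 ms

Fit slope and intercept:
  b = (925 − 735) / (log₂ 16 − log₂ 8) = 190 / (4 − 3) = 190 ms/bit
  a = 735 − 190 × 3 = 165 ms
Then RT(32) = 165 + 190 × log₂ 32 = 165 + 190 × 5 ≈ 1115.000 ms.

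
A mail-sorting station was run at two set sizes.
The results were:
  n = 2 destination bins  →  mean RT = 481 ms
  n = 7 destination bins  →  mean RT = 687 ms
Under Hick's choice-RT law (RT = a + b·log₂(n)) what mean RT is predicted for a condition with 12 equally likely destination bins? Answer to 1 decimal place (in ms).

RT is linear in log₂ n, so two points fix the line:
  b = (687 − 481) / (log₂ 7 − log₂ 2) = 206 / (2.8074 − 1) = 113.979 ms/bit
  a = 481 − 113.979 × 1 = 367.021 ms
Then RT(12) = 367.021 + 113.979 × log₂ 12 = 367.021 + 113.979 × 3.5850 ≈ 775.631 ms.

775.6 ms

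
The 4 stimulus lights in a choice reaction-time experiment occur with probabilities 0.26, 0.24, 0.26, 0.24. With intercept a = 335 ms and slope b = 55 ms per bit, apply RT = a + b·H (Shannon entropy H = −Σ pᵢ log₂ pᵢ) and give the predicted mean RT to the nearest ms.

445 ms

Entropy contributions −pᵢ log₂ pᵢ: 0.5053, 0.4941, 0.5053, 0.4941; sum H = 1.9988 bits.
RT = a + bH = 335 + 55·1.9988 = 444.94 ms.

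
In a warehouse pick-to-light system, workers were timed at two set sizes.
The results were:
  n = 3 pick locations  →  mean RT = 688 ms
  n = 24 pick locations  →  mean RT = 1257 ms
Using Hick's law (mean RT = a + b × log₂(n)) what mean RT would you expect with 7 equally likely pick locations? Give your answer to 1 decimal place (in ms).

With log₂ n on the abscissa the relation is linear; from the two conditions:
  b = (1257 − 688) / (log₂ 24 − log₂ 3) = 569 / (4.5850 − 1.5850) = 189.667 ms/bit
  a = 688 − 189.667 × 1.5850 = 387.385 ms
Then RT(7) = 387.385 + 189.667 × log₂ 7 = 387.385 + 189.667 × 2.8074 ≈ 919.847 ms.

919.8 ms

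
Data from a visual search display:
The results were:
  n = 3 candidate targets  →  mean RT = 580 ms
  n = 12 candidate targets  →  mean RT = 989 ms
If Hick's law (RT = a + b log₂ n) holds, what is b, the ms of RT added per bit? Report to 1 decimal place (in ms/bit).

204.5 ms/bit

Slope: b = (989 − 580) / (log₂ 12 − log₂ 3) = 409/2.0000 = 204.500 ms/bit.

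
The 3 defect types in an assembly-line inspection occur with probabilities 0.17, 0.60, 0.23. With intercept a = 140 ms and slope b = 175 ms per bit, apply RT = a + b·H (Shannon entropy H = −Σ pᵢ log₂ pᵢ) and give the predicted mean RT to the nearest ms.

379 ms

Entropy contributions −pᵢ log₂ pᵢ: 0.4346, 0.4422, 0.4877; sum H = 1.3644 bits.
RT = a + bH = 140 + 175·1.3644 = 378.78 ms.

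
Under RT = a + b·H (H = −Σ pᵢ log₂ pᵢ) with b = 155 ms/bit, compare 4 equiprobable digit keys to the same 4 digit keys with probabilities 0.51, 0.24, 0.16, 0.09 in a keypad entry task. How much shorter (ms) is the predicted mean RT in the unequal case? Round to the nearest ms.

Equiprobable entropy H₀ = log₂ 4 = 2.0000 bits.
Skewed entropy H = −Σ pᵢ log₂ pᵢ = 1.7252 bits.
ΔRT = b·(H₀ − H) = 155 × 0.2748 = 42.59 ms.

43 ms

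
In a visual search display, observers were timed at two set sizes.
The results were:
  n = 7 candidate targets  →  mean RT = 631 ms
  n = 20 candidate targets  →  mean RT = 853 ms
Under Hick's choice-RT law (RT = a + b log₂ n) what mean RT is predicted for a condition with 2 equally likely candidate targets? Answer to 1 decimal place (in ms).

366.1 ms

Solve the two-equation system in a and b:
  b = (853 − 631) / (log₂ 20 − log₂ 7) = 222 / (4.3219 − 2.8074) = 146.576 ms/bit
  a = 631 − 146.576 × 2.8074 = 219.509 ms
Then RT(2) = 219.509 + 146.576 × log₂ 2 = 219.509 + 146.576 × 1 ≈ 366.085 ms.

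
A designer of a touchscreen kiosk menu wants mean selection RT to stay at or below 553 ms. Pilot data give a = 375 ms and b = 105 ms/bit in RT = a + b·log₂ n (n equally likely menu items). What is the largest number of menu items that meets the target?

Information budget: (553 − 375)/105 = 1.6952 bits, so n ≤ 2^1.6952 = 3.238 → at most 3.

3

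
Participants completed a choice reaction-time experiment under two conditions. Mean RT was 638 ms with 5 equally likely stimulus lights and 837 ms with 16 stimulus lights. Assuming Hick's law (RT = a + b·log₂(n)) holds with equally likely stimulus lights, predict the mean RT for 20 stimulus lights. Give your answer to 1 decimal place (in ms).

Fit slope and intercept:
  b = (837 − 638) / (log₂ 16 − log₂ 5) = 199 / (4 − 2.3219) = 118.588 ms/bit
  a = 638 − 118.588 × 2.3219 = 362.646 ms
Then RT(20) = 362.646 + 118.588 × log₂ 20 = 362.646 + 118.588 × 4.3219 ≈ 875.177 ms.

875.2 ms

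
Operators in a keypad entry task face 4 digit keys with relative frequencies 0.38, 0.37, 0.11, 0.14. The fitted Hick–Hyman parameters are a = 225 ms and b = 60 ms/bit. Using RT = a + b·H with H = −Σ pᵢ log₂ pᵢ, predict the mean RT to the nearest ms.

Entropy contributions −pᵢ log₂ pᵢ: 0.5305, 0.5307, 0.3503, 0.3971; sum H = 1.8086 bits.
RT = a + bH = 225 + 60·1.8086 = 333.51 ms.

334 ms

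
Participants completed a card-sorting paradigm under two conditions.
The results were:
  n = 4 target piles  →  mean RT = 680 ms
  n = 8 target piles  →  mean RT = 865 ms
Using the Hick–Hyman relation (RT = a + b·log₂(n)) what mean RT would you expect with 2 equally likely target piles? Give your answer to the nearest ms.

495 ms

Fit slope and intercept:
  b = (865 − 680) / (log₂ 8 − log₂ 4) = 185 / (3 − 2) = 185 ms/bit
  a = 680 − 185 × 2 = 310 ms
Then RT(2) = 310 + 185 × log₂ 2 = 310 + 185 × 1 ≈ 495.000 ms.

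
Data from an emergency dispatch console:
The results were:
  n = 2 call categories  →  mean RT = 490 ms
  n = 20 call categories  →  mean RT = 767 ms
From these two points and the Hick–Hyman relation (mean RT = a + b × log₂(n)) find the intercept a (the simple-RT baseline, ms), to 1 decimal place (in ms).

406.6 ms

b = (RT₂ − RT₁)/(log₂ n₂ − log₂ n₁) = (767 − 490)/(4.3219 − 1) = 83.385 ms/bit.
a = RT₁ − b·log₂ n₁ = 490 − 83.385 × 1 = 406.615 ms.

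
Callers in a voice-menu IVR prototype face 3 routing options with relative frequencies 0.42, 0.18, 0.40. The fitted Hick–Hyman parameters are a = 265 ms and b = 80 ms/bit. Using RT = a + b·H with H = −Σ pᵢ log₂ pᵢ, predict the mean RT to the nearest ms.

385 ms

H = 0.42·log₂(1/0.42) + 0.18·log₂(1/0.18) + 0.40·log₂(1/0.40) = 1.4997 bits.
RT = 265 + 80 × 1.4997 = 384.98 ms.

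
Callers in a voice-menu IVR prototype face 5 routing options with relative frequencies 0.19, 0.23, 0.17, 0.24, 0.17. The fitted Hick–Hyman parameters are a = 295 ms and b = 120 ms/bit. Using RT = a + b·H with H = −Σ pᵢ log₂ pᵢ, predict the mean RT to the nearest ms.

572 ms

H = 0.19·log₂(1/0.19) + 0.23·log₂(1/0.23) + 0.17·log₂(1/0.17) + 0.24·log₂(1/0.24) + 0.17·log₂(1/0.17) = 2.3062 bits.
RT = 295 + 120 × 2.3062 = 571.74 ms.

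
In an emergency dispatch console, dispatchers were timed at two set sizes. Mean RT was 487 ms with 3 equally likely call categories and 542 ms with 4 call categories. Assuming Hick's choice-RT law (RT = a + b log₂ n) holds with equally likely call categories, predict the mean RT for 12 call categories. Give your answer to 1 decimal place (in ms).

752.0 ms

RT is linear in log₂ n, so two points fix the line:
  b = (542 − 487) / (log₂ 4 − log₂ 3) = 55 / (2 − 1.5850) = 132.518 ms/bit
  a = 487 − 132.518 × 1.5850 = 276.964 ms
Then RT(12) = 276.964 + 132.518 × log₂ 12 = 276.964 + 132.518 × 3.5850 ≈ 752.036 ms.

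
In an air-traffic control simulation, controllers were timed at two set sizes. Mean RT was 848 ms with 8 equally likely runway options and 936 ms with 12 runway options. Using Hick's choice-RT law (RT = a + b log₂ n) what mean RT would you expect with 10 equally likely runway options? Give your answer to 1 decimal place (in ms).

Solve the two-equation system in a and b:
  b = (936 − 848) / (log₂ 12 − log₂ 8) = 88 / (3.5850 − 3) = 150.437 ms/bit
  a = 848 − 150.437 × 3 = 396.689 ms
Then RT(10) = 396.689 + 150.437 × log₂ 10 = 396.689 + 150.437 × 3.3219 ≈ 896.430 ms.

896.4 ms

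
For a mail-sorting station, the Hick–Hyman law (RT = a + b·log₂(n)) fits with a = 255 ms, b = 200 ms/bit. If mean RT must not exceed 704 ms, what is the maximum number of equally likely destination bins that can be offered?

4

Set 255 + 200·log₂ n ≤ 704 → log₂ n ≤ (704 − 255)/200 = 2.2450.
So n ≤ 2^2.2450 = 4.740; the largest integer n is 4.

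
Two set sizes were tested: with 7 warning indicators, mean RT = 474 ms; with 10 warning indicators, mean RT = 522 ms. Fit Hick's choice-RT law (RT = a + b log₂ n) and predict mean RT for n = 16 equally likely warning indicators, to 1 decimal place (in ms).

Fit slope and intercept:
  b = (522 − 474) / (log₂ 10 − log₂ 7) = 48 / (3.3219 − 2.8074) = 93.281 ms/bit
  a = 474 − 93.281 × 2.8074 = 212.127 ms
Then RT(16) = 212.127 + 93.281 × log₂ 16 = 212.127 + 93.281 × 4 ≈ 585.251 ms.

585.3 ms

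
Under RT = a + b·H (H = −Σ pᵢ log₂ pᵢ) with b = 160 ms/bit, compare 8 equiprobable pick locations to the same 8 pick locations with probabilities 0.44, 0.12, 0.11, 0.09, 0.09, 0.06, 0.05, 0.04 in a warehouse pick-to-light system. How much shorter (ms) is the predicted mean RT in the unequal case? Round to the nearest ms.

79 ms

Equiprobable entropy H₀ = log₂ 8 = 3.0000 bits.
Skewed entropy H = −Σ pᵢ log₂ pᵢ = 2.5092 bits.
ΔRT = b·(H₀ − H) = 160 × 0.4908 = 78.53 ms.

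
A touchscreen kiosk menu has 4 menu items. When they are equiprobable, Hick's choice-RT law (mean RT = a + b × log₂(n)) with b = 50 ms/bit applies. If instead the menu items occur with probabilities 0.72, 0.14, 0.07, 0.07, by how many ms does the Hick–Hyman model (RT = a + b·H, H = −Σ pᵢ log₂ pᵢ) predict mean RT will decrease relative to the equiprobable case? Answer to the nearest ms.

The RT saving is b·ΔH. Equiprobable H₀ = log₂(4) = 2.0000 bits; with the given probabilities H = 1.2755 bits.
b·(H₀ − H) = 50 × (2.0000 − 1.2755) = 36.23 ms.

36 ms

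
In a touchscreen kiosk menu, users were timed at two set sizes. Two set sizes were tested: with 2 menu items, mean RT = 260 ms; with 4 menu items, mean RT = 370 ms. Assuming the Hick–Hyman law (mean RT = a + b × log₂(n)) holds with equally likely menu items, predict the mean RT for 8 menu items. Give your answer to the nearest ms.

480 ms

Fit slope and intercept:
  b = (370 − 260) / (log₂ 4 − log₂ 2) = 110 / (2 − 1) = 110 ms/bit
  a = 260 − 110 × 1 = 150 ms
Then RT(8) = 150 + 110 × log₂ 8 = 150 + 110 × 3 ≈ 480.000 ms.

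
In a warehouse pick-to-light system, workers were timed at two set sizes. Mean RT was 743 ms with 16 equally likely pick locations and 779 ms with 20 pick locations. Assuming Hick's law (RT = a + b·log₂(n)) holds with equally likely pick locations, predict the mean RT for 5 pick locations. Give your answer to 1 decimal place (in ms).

555.3 ms

Solve the two-equation system in a and b:
  b = (779 − 743) / (log₂ 20 − log₂ 16) = 36 / (4.3219 − 4) = 111.826 ms/bit
  a = 743 − 111.826 × 4 = 295.695 ms
Then RT(5) = 295.695 + 111.826 × log₂ 5 = 295.695 + 111.826 × 2.3219 ≈ 555.348 ms.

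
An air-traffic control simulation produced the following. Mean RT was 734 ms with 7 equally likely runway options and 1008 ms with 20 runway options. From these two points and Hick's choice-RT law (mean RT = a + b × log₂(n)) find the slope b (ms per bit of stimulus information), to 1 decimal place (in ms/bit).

180.9 ms/bit

The slope on a log₂ axis is (1008 − 734) / (4.3219 − 2.8074) = 180.909 ms/bit.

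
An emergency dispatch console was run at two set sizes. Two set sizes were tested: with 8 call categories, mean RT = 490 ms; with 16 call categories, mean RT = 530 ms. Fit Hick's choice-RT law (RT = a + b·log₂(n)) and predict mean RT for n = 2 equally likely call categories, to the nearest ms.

RT is linear in log₂ n, so two points fix the line:
  b = (530 − 490) / (log₂ 16 − log₂ 8) = 40 / (4 − 3) = 40 ms/bit
  a = 490 − 40 × 3 = 370 ms
Then RT(2) = 370 + 40 × log₂ 2 = 370 + 40 × 1 ≈ 410.000 ms.

410 ms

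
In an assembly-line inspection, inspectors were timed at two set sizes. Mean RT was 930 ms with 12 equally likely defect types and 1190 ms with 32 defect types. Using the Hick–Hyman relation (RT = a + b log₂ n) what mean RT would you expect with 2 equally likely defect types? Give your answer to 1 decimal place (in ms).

Fit slope and intercept:
  b = (1190 − 930) / (log₂ 32 − log₂ 12) = 260 / (5 − 3.5850) = 183.741 ms/bit
  a = 930 − 183.741 × 3.5850 = 271.296 ms
Then RT(2) = 271.296 + 183.741 × log₂ 2 = 271.296 + 183.741 × 1 ≈ 455.037 ms.

455.0 ms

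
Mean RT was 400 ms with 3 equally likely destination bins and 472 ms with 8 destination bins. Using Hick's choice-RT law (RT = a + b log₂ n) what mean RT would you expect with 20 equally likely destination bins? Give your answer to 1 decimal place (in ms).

With log₂ n on the abscissa the relation is linear; from the two conditions:
  b = (472 − 400) / (log₂ 8 − log₂ 3) = 72 / (3 − 1.5850) = 50.882 ms/bit
  a = 400 − 50.882 × 1.5850 = 319.354 ms
Then RT(20) = 319.354 + 50.882 × log₂ 20 = 319.354 + 50.882 × 4.3219 ≈ 539.262 ms.

539.3 ms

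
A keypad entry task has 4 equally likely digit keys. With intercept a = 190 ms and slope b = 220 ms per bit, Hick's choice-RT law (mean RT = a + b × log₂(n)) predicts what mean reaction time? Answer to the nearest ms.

630 ms

log₂(4) = 2 bits, so RT = 190 + 220 × 2 ≈ 630.000 ms.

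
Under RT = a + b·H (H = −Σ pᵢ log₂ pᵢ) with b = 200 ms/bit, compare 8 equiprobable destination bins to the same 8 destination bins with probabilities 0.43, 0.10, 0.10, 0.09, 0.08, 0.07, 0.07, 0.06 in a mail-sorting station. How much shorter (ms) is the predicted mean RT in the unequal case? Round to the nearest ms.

The RT saving is b·ΔH. Equiprobable H₀ = log₂(8) = 3.0000 bits; with the given probabilities H = 2.5728 bits.
b·(H₀ − H) = 200 × (3.0000 − 2.5728) = 85.45 ms.

85 ms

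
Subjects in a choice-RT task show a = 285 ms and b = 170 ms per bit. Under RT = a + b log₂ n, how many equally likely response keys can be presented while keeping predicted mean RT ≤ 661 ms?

170·log₂ n ≤ 661 − 285 = 376, giving log₂ n ≤ 2.2118 and n ≤ 4.632. The largest whole number is 4.

4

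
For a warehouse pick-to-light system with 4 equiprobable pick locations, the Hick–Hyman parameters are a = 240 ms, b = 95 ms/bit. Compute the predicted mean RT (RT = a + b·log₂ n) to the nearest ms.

430 ms

log₂(4) = 2 bits, so RT = 240 + 95 × 2 ≈ 430.000 ms.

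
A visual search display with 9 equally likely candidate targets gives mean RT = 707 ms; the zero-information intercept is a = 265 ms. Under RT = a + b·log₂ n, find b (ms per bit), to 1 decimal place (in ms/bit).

9 alternatives carry log₂ 9 = 3.1699 bits; the choice cost is 707 − 265 = 442 ms, so b = 442/3.1699 = 139.435 ms/bit.

139.4 ms/bit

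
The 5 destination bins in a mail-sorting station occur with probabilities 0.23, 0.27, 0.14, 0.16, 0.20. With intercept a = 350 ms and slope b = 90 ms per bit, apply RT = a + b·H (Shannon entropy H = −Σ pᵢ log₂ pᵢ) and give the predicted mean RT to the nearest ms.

555 ms

H = 0.23·log₂(1/0.23) + 0.27·log₂(1/0.27) + 0.14·log₂(1/0.14) + 0.16·log₂(1/0.16) + 0.20·log₂(1/0.20) = 2.2822 bits.
RT = 350 + 90 × 2.2822 = 555.40 ms.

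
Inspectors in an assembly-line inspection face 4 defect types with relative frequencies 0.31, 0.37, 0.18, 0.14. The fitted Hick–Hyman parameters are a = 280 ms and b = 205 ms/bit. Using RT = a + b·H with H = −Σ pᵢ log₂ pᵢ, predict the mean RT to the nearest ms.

H = 0.31·log₂(1/0.31) + 0.37·log₂(1/0.37) + 0.18·log₂(1/0.18) + 0.14·log₂(1/0.14) = 1.8969 bits.
RT = 280 + 205 × 1.8969 = 668.87 ms.

669 ms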